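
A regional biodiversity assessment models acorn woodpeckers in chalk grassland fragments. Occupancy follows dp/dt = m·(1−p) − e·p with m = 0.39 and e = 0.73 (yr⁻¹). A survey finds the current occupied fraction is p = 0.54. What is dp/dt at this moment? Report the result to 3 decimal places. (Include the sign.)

Colonization term: m·(1−p) = 0.39×0.4600 = 0.17940.
Extinction term: e·p = 0.39420.
dp/dt = 0.17940 − 0.39420 = -0.21480.

-0.215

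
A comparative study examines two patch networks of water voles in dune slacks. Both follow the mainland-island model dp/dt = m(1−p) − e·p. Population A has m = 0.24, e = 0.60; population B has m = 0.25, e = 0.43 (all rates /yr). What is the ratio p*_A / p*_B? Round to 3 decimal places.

A: p*_A = m/(m+e) = 0.24/0.8400 = 0.2857.
B: p*_B = 0.25/0.6800 = 0.3676.
p*_A / p*_B = 0.2857/0.3676 = 0.7771.

0.777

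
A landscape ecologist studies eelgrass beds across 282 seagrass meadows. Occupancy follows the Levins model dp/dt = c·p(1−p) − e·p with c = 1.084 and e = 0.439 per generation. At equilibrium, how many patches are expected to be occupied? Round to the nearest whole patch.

p* = 1 − e/c = 1 − 0.439/1.084 = 0.5950.
Expected occupied patches = N × p* = 282 × 0.5950 = 167.80 ≈ 168.

168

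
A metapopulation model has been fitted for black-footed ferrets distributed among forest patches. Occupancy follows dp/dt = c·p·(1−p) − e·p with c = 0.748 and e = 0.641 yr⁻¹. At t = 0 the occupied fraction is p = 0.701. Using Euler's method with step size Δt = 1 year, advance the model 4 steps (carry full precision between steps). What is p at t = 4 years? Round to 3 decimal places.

Update rule: p ← p + [c·p·(1−p) − e·p]·Δt with Δt = 1.
  1  |  dp/dt·Δt = -0.292561  |  p_1 = 0.408439
  2  |  dp/dt·Δt = -0.081080  |  p_2 = 0.327359
  3  |  dp/dt·Δt = -0.045131  |  p_3 = 0.282228
  4  |  dp/dt·Δt = -0.029382  |  p_4 = 0.252846

0.253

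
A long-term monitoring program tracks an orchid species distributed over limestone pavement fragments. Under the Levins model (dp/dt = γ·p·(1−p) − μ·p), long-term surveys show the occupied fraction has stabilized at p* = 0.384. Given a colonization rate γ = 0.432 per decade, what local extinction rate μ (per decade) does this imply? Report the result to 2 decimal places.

At equilibrium γ(1−p*) = μ.
μ = 0.432 × (1 − 0.384) = 0.432 × 0.6160 = 0.2661.

0.27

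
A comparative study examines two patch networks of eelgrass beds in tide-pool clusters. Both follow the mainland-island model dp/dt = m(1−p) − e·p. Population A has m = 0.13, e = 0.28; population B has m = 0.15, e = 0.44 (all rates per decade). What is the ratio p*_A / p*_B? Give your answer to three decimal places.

1.247

A: p*_A = m/(m+e) = 0.13/0.4100 = 0.3171.
B: p*_B = 0.15/0.5900 = 0.2542.
p*_A / p*_B = 0.3171/0.2542 = 1.2472.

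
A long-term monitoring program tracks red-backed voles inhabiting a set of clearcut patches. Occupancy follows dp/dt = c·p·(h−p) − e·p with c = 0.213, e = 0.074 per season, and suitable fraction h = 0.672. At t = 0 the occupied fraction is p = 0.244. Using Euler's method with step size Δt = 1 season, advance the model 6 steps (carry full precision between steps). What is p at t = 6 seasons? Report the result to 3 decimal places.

0.267

Update rule: p ← p + [c·p·(h−p) − e·p]·Δt with Δt = 1.
t = 1: p = 0.24400 + (+0.00419) = 0.24819
t = 2: p = 0.24819 + (+0.00404) = 0.25223
t = 3: p = 0.25223 + (+0.00389) = 0.25611
t = 4: p = 0.25611 + (+0.00374) = 0.25985
t = 5: p = 0.25985 + (+0.00358) = 0.26343
t = 6: p = 0.26343 + (+0.00343) = 0.26686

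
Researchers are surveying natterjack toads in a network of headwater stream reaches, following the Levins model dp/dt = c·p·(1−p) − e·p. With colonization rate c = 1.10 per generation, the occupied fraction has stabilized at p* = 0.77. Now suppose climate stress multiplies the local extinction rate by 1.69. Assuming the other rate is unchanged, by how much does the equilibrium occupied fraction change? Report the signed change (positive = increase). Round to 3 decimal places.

Balance c(1−p*) = e gives e = 1.10×(1 − 0.77000) = 0.25300.
New p* = 1 − e/c = 1 − 0.42757/1.10000 = 0.61130.
Δp* = 0.61130 − 0.77000 = -0.15870.

-0.159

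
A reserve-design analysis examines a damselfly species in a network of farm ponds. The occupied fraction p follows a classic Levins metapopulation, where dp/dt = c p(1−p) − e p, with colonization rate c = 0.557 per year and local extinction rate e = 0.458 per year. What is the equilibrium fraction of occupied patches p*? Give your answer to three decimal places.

Setting dp/dt = 0 and dividing through by p* gives c·(1−p*) = e.
So p* = 1 − e/c = 1 − 0.458/0.557 = 1 − 0.8223 = 0.1777.

0.178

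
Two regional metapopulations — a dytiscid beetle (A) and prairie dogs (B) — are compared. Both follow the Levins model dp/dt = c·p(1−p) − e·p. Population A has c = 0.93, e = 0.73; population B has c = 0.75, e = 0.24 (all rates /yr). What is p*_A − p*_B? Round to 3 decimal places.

-0.465

A: p*_A = 1 − 0.73/0.93 = 0.2151.
B: p*_B = 1 − 0.24/0.75 = 0.6800.
p*_A − p*_B = 0.2151 − 0.6800 = -0.4649.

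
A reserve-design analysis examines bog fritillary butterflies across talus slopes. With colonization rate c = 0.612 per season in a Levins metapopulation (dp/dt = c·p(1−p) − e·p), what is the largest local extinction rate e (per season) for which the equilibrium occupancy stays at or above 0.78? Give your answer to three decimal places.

0.135

1 − e/c ≥ 0.78 ⇒ e ≤ c(1 − 0.78) = 0.612 × 0.2200.
e_max = 0.1346.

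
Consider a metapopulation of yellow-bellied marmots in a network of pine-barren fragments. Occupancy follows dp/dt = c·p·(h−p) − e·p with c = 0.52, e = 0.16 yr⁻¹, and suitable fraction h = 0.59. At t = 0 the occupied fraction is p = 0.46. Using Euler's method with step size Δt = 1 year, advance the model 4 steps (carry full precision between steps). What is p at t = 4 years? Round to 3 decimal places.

Update rule: p ← p + [c·p·(h−p) − e·p]·Δt with Δt = 1.
p: 0.46000 → 0.41750  (Δp = -0.04250)
p: 0.41750 → 0.38815  (Δp = -0.02935)
p: 0.38815 → 0.36678  (Δp = -0.02136)
p: 0.36678 → 0.35067  (Δp = -0.01611)

0.351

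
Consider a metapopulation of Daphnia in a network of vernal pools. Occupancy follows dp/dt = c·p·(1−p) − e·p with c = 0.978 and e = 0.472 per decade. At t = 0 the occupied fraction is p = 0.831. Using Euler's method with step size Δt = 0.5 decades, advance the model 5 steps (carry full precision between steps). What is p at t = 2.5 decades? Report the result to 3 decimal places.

0.560

Update rule: p ← p + [c·p·(1−p) − e·p]·Δt with Δt = 0.5.
p: 0.83100 → 0.70356  (Δp = -0.12744)
p: 0.70356 → 0.63951  (Δp = -0.06405)
p: 0.63951 → 0.60132  (Δp = -0.03819)
p: 0.60132 → 0.57664  (Δp = -0.02468)
p: 0.57664 → 0.55993  (Δp = -0.01671)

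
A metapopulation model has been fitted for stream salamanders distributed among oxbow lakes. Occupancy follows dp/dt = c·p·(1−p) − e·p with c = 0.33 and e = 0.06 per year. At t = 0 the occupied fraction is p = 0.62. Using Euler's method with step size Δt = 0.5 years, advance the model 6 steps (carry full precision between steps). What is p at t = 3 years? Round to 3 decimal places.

0.720

Update rule: p ← p + [c·p·(1−p) − e·p]·Δt with Δt = 0.5.
  1  |  dp/dt·Δt = +0.020274  |  p_1 = 0.640274
  2  |  dp/dt·Δt = +0.018795  |  p_2 = 0.659069
  3  |  dp/dt·Δt = +0.017303  |  p_3 = 0.676372
  4  |  dp/dt·Δt = +0.015826  |  p_4 = 0.692198
  5  |  dp/dt·Δt = +0.014389  |  p_5 = 0.706587
  6  |  dp/dt·Δt = +0.013010  |  p_6 = 0.719598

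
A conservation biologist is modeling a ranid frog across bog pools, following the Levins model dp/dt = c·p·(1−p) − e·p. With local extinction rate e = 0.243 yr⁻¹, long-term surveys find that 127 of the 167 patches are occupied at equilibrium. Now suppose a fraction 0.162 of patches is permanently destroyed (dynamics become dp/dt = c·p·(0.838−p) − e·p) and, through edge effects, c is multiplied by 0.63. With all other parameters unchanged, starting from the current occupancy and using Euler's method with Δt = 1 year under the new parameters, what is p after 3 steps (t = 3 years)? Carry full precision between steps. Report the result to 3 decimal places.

0.519

Observed p* = 127/167 = 0.76048.
Balance c(1−p*) = e gives c = e/(1 − 0.76048) = 0.243/0.23952 = 1.01452.
Starting from p₀ = 0.76048; update p ← p + (dp/dt)·Δt with the new parameters.
  1  |  dp/dt·Δt = -0.147117  |  p_1 = 0.613363
  2  |  dp/dt·Δt = -0.060982  |  p_2 = 0.552380
  3  |  dp/dt·Δt = -0.033389  |  p_3 = 0.518991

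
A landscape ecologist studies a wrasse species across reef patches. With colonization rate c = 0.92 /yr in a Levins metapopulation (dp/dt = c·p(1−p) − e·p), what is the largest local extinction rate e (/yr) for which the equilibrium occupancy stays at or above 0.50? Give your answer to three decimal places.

1 − e/c ≥ 0.50 ⇒ e ≤ c(1 − 0.50) = 0.92 × 0.5000.
e_max = 0.4600.

0.460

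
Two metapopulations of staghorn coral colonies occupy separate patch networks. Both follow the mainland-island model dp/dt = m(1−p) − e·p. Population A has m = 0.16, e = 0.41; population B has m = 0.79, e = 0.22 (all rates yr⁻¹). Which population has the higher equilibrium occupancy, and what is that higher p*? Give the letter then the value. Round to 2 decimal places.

B, 0.78

A: p*_A = m/(m+e) = 0.16/0.5700 = 0.2807.
B: p*_B = 0.79/1.0100 = 0.7822.
B is higher at 0.7822.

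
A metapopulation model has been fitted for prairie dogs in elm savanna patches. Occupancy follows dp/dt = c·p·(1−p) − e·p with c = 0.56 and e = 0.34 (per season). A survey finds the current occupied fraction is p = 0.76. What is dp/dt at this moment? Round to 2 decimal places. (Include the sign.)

Colonization term: c·p·(1−p) = 0.56×0.76×0.2400 = 0.10214.
Extinction term: e·p = 0.25840.
dp/dt = 0.10214 − 0.25840 = -0.15626.

-0.16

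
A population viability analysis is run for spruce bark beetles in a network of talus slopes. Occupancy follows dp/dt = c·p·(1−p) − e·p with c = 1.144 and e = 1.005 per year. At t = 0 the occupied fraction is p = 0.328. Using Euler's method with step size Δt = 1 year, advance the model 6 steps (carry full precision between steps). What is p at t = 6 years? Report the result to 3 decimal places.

Update rule: p ← p + [c·p·(1−p) − e·p]·Δt with Δt = 1.
  1  |  dp/dt·Δt = -0.077484  |  p_1 = 0.250516
  2  |  dp/dt·Δt = -0.036974  |  p_2 = 0.213542
  3  |  dp/dt·Δt = -0.022484  |  p_3 = 0.191058
  4  |  dp/dt·Δt = -0.015203  |  p_4 = 0.175855
  5  |  dp/dt·Δt = -0.010934  |  p_5 = 0.164921
  6  |  dp/dt·Δt = -0.008192  |  p_6 = 0.156729

0.157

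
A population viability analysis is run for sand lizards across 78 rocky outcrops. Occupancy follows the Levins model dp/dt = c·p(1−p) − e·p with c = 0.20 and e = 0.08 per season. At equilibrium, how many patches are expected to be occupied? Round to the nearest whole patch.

47

p* = 1 − e/c = 1 − 0.08/0.20 = 0.6000.
Expected occupied patches = N × p* = 78 × 0.6000 = 46.80 ≈ 47.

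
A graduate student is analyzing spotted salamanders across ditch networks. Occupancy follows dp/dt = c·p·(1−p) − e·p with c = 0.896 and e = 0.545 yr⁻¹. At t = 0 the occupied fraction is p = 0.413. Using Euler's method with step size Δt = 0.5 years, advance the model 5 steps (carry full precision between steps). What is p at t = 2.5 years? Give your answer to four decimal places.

0.3995

Update rule: p ← p + [c·p·(1−p) − e·p]·Δt with Δt = 0.5.
t = 0.5: p = 0.41300 + (-0.00393) = 0.40907
t = 1: p = 0.40907 + (-0.00318) = 0.40589
t = 1.5: p = 0.40589 + (-0.00257) = 0.40332
t = 2: p = 0.40332 + (-0.00209) = 0.40123
t = 2.5: p = 0.40123 + (-0.00171) = 0.39952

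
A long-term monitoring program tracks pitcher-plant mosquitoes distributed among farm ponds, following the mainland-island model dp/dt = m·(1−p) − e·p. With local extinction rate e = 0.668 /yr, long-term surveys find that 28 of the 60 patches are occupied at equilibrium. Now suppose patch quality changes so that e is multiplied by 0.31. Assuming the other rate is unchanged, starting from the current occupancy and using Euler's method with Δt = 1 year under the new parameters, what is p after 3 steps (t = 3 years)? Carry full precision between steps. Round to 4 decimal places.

Observed p* = 28/60 = 0.46667.
Balance m(1−p*) = e·p* gives m = e·p*/(1−p*) = 0.668×0.46667/0.53333 = 0.58450.
Starting from p₀ = 0.46667; update p ← p + (dp/dt)·Δt with the new parameters.
  1  |  dp/dt·Δt = +0.215096  |  p_1 = 0.681763
  2  |  dp/dt·Δt = +0.044830  |  p_2 = 0.726593
  3  |  dp/dt·Δt = +0.009344  |  p_3 = 0.735937

0.7359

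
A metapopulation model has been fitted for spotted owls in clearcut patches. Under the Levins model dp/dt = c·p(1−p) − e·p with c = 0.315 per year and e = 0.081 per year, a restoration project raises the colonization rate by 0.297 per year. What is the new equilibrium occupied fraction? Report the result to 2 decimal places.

Before: p* = 1 − 0.081/0.315 = 0.7429.
After the change, c = 0.612, e = 0.081, so p* = 1 − 0.081/0.612 = 0.8676.

0.87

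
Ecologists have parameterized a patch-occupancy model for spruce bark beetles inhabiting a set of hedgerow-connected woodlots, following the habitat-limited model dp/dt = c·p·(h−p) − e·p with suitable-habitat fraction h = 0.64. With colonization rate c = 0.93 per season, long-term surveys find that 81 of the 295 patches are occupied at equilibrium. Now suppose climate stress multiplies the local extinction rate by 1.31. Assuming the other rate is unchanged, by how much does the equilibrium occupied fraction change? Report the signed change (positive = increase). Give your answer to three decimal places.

-0.113

Observed p* = 81/295 = 0.27458.
Balance c(h−p*) = e gives e = 0.93×(0.64 − 0.27458) = 0.33984.
New p* = 0.64 − e/c = 0.64 − 0.44519/0.93000 = 0.16130.
Δp* = 0.16130 − 0.27458 = -0.11328.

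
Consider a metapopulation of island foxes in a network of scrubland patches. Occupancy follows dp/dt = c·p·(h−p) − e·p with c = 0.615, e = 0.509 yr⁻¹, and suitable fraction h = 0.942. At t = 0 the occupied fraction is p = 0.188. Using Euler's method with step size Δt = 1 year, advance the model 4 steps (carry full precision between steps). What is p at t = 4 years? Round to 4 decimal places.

Update rule: p ← p + [c·p·(h−p) − e·p]·Δt with Δt = 1.
step 1: Δp = -0.00851, p = 0.17949
step 2: Δp = -0.00719, p = 0.17230
step 3: Δp = -0.00614, p = 0.16616
step 4: Δp = -0.00529, p = 0.16086

0.1609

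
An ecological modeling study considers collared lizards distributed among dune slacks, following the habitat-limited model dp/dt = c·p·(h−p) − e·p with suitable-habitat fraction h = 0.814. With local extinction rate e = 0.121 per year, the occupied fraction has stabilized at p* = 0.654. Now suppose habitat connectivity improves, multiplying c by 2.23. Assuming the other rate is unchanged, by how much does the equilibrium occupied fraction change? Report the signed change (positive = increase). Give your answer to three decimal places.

0.088

Balance c(h−p*) = e gives c = e/(0.814 − 0.65400) = 0.121/0.16000 = 0.75625.
New p* = 0.814 − e/c = 0.814 − 0.12100/1.68644 = 0.74225.
Δp* = 0.74225 − 0.65400 = +0.08825.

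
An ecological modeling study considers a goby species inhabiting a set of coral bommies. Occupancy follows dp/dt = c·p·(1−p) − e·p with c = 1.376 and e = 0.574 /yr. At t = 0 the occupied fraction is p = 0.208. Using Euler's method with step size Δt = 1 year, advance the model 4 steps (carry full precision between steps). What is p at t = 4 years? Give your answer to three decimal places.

0.565

Update rule: p ← p + [c·p·(1−p) − e·p]·Δt with Δt = 1.
p: 0.20800 → 0.31528  (Δp = +0.10728)
p: 0.31528 → 0.43136  (Δp = +0.11608)
p: 0.43136 → 0.52128  (Δp = +0.08992)
p: 0.52128 → 0.56544  (Δp = +0.04416)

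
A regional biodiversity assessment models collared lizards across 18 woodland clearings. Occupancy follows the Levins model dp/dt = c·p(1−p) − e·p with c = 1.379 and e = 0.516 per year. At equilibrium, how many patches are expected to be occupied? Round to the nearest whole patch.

11

p* = 1 − e/c = 1 − 0.516/1.379 = 0.6258.
Expected occupied patches = N × p* = 18 × 0.6258 = 11.26 ≈ 11.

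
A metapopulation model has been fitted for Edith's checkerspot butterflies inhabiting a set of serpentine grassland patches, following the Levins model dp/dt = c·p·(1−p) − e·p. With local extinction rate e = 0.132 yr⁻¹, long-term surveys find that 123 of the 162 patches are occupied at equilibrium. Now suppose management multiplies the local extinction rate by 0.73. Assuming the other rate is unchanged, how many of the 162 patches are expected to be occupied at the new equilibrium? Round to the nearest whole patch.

134

Observed p* = 123/162 = 0.75926.
Balance c(1−p*) = e gives c = e/(1 − 0.75926) = 0.132/0.24074 = 0.54831.
New p* = 1 − e/c = 1 − 0.09636/0.54831 = 0.82426.
Expected occupied = 162 × 0.82426 = 133.53 ≈ 134.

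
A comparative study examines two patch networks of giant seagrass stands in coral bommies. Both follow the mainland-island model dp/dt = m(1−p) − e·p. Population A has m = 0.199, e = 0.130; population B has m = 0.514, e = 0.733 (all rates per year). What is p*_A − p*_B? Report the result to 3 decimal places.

A: p*_A = m/(m+e) = 0.199/0.3290 = 0.6049.
B: p*_B = 0.514/1.2470 = 0.4122.
p*_A − p*_B = 0.6049 − 0.4122 = 0.1927.

0.193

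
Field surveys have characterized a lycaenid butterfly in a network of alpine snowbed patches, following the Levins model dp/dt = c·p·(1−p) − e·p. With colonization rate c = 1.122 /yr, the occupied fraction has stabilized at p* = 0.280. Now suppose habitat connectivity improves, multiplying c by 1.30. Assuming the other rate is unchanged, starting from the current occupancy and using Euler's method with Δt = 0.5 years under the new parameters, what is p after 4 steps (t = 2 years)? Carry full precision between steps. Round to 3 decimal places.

Balance c(1−p*) = e gives e = 1.122×(1 − 0.28000) = 0.80784.
Starting from p₀ = 0.28000; update p ← p + (dp/dt)·Δt with the new parameters.
step 1: Δp = +0.03393, p = 0.31393
step 2: Δp = +0.03027, p = 0.34420
step 3: Δp = +0.02559, p = 0.36979
step 4: Δp = +0.02059, p = 0.39039

0.390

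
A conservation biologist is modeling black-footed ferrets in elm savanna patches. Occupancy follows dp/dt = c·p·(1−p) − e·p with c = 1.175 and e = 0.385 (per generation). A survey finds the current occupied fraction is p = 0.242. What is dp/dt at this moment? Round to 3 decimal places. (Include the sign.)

Colonization term: c·p·(1−p) = 1.175×0.242×0.7580 = 0.21554.
Extinction term: e·p = 0.09317.
dp/dt = 0.21554 − 0.09317 = 0.12237.

0.122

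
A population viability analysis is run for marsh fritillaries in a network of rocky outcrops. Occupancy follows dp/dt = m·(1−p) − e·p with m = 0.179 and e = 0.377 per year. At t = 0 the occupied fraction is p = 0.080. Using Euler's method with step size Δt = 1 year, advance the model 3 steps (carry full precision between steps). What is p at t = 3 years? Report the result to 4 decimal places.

0.3008

Update rule: p ← p + [m·(1−p) − e·p]·Δt with Δt = 1.
t = 1: p = 0.08000 + (+0.13452) = 0.21452
t = 2: p = 0.21452 + (+0.05973) = 0.27425
t = 3: p = 0.27425 + (+0.02652) = 0.30077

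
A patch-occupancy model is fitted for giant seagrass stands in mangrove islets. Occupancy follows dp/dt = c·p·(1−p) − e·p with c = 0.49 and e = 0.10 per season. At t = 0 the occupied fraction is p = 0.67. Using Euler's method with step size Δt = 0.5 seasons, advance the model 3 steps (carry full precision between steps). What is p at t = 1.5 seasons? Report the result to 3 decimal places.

Update rule: p ← p + [c·p·(1−p) − e·p]·Δt with Δt = 0.5.
step 1: Δp = +0.02067, p = 0.69067
step 2: Δp = +0.01781, p = 0.70848
step 3: Δp = +0.01518, p = 0.72366

0.724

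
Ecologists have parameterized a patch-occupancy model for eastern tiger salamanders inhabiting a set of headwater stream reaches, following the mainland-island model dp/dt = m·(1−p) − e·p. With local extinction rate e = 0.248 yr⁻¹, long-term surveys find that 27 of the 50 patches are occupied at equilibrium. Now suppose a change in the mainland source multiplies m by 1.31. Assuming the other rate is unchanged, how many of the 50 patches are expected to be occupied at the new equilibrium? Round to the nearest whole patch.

30

Observed p* = 27/50 = 0.54000.
Balance m(1−p*) = e·p* gives m = e·p*/(1−p*) = 0.248×0.54000/0.46000 = 0.29113.
New p* = m/(m+e) = 0.38138/(0.38138+0.24800) = 0.60596.
Expected occupied = 50 × 0.60596 = 30.30 ≈ 30.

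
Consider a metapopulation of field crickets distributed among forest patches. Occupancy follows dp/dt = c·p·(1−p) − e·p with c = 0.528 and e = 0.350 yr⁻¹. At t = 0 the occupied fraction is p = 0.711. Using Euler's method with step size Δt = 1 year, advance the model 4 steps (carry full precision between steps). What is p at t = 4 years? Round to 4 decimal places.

0.4282

Update rule: p ← p + [c·p·(1−p) − e·p]·Δt with Δt = 1.
step 1: Δp = -0.14036, p = 0.57064
step 2: Δp = -0.07036, p = 0.50028
step 3: Δp = -0.04310, p = 0.45718
step 4: Δp = -0.02898, p = 0.42820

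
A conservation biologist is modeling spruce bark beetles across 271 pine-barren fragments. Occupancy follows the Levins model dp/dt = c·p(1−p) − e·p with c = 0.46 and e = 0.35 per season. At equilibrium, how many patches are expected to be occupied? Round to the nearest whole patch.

65

p* = 1 − e/c = 1 − 0.35/0.46 = 0.2391.
Expected occupied patches = N × p* = 271 × 0.2391 = 64.80 ≈ 65.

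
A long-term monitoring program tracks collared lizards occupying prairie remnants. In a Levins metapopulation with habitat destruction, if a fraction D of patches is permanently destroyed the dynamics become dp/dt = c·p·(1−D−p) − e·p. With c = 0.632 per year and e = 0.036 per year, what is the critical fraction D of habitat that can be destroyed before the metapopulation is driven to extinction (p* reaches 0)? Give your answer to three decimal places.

0.943

The nontrivial equilibrium is p* = (1−D) − e/c; extinction occurs when this hits zero.
So D_crit = 1 − e/c = 1 − 0.036/0.632 = 1 − 0.0570 = 0.9430.
This equals the undisturbed p*, a classic result of Lande's extension.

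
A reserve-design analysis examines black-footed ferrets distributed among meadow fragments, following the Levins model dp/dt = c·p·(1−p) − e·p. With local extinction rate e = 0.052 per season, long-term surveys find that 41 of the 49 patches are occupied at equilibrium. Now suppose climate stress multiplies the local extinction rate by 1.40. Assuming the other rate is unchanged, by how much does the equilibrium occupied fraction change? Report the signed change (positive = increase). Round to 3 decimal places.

Observed p* = 41/49 = 0.83673.
Balance c(1−p*) = e gives c = e/(1 − 0.83673) = 0.052/0.16327 = 0.31849.
New p* = 1 − e/c = 1 − 0.07280/0.31849 = 0.77142.
Δp* = 0.77142 − 0.83673 = -0.06531.

-0.065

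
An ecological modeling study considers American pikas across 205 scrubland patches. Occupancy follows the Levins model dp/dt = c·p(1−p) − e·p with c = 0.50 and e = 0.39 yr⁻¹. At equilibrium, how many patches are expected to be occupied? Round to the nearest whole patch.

45

p* = 1 − e/c = 1 − 0.39/0.50 = 0.2200.
Expected occupied patches = N × p* = 205 × 0.2200 = 45.10 ≈ 45.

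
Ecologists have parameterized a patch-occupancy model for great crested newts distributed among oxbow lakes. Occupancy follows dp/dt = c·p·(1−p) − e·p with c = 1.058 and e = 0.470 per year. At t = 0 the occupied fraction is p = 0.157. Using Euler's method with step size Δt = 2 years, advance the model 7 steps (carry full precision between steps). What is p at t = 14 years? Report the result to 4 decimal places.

0.5558

Update rule: p ← p + [c·p·(1−p) − e·p]·Δt with Δt = 2.
t = 2: p = 0.15700 + (+0.13247) = 0.28947
t = 4: p = 0.28947 + (+0.16311) = 0.45259
t = 6: p = 0.45259 + (+0.09881) = 0.55140
t = 8: p = 0.55140 + (+0.00510) = 0.55649
t = 10: p = 0.55649 + (-0.00086) = 0.55564
t = 12: p = 0.55564 + (+0.00015) = 0.55579
t = 14: p = 0.55579 + (-0.00003) = 0.55576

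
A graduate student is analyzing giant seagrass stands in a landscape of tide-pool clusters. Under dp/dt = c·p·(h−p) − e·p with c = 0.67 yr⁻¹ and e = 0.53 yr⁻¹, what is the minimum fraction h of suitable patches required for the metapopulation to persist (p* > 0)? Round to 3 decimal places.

0.791

p* = h − e/c is positive only when h > e/c.
h_min = e/c = 0.53/0.67 = 0.7910.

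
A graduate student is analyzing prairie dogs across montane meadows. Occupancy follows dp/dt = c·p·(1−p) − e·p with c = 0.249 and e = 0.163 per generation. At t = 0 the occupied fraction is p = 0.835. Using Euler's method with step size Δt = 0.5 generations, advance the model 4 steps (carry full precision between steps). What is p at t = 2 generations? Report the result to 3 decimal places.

Update rule: p ← p + [c·p·(1−p) − e·p]·Δt with Δt = 0.5.
p: 0.83500 → 0.78410  (Δp = -0.05090)
p: 0.78410 → 0.74127  (Δp = -0.04283)
p: 0.74127 → 0.70474  (Δp = -0.03654)
p: 0.70474 → 0.67321  (Δp = -0.03153)

0.673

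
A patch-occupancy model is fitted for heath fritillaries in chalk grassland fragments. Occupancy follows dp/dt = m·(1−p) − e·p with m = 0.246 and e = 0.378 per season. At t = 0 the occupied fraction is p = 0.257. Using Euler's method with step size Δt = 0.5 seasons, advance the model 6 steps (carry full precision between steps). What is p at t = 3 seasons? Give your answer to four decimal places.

Update rule: p ← p + [m·(1−p) − e·p]·Δt with Δt = 0.5.
t = 0.5: p = 0.25700 + (+0.04282) = 0.29982
t = 1: p = 0.29982 + (+0.02946) = 0.32927
t = 1.5: p = 0.32927 + (+0.02027) = 0.34954
t = 2: p = 0.34954 + (+0.01394) = 0.36348
t = 2.5: p = 0.36348 + (+0.00959) = 0.37308
t = 3: p = 0.37308 + (+0.00660) = 0.37968

0.3797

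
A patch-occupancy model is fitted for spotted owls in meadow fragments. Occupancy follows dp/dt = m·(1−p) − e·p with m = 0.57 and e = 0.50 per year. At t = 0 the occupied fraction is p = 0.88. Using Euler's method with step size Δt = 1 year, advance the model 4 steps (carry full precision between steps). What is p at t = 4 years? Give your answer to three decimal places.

0.533

Update rule: p ← p + [m·(1−p) − e·p]·Δt with Δt = 1.
  1  |  dp/dt·Δt = -0.371600  |  p_1 = 0.508400
  2  |  dp/dt·Δt = +0.026012  |  p_2 = 0.534412
  3  |  dp/dt·Δt = -0.001821  |  p_3 = 0.532591
  4  |  dp/dt·Δt = +0.000127  |  p_4 = 0.532719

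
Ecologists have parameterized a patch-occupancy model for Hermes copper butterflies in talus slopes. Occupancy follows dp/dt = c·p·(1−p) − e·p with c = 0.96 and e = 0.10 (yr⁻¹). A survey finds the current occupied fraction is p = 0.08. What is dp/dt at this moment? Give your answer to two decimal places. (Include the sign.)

Colonization term: c·p·(1−p) = 0.96×0.08×0.9200 = 0.07066.
Extinction term: e·p = 0.00800.
dp/dt = 0.07066 − 0.00800 = 0.06266.

0.06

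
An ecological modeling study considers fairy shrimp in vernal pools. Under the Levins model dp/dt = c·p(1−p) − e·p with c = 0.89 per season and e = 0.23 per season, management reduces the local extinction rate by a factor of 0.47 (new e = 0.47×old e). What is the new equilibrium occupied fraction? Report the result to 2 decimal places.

Before: p* = 1 − 0.23/0.89 = 0.7416.
After the change, c = 0.89, e = 0.1081, so p* = 1 − 0.1081/0.89 = 0.8785.

0.88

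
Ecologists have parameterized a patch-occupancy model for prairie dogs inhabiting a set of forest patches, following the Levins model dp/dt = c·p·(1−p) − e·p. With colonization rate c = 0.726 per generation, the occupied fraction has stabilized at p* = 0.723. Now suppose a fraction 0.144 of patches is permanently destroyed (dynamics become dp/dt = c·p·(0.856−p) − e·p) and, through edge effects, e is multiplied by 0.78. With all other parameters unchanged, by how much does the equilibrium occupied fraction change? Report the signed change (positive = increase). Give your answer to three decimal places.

Balance c(1−p*) = e gives e = 0.726×(1 − 0.72300) = 0.20110.
New p* = 0.856 − e/c = 0.856 − 0.15686/0.72600 = 0.63994.
Δp* = 0.63994 − 0.72300 = -0.08306.

-0.083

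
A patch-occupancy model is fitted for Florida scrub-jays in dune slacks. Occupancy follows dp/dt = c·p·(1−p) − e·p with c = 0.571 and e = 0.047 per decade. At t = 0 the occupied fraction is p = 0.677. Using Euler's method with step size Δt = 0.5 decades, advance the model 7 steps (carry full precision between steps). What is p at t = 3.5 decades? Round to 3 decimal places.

Update rule: p ← p + [c·p·(1−p) − e·p]·Δt with Δt = 0.5.
  1  |  dp/dt·Δt = +0.046521  |  p_1 = 0.723521
  2  |  dp/dt·Δt = +0.040108  |  p_2 = 0.763629
  3  |  dp/dt·Δt = +0.033587  |  p_3 = 0.797217
  4  |  dp/dt·Δt = +0.027420  |  p_4 = 0.824637
  5  |  dp/dt·Δt = +0.021908  |  p_5 = 0.846544
  6  |  dp/dt·Δt = +0.017195  |  p_6 = 0.863739
  7  |  dp/dt·Δt = +0.013304  |  p_7 = 0.877043

0.877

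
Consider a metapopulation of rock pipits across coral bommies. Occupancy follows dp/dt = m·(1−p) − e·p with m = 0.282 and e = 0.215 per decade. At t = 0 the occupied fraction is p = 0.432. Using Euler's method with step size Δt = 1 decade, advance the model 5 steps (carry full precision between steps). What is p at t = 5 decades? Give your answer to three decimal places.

0.563

Update rule: p ← p + [m·(1−p) − e·p]·Δt with Δt = 1.
t = 1: p = 0.43200 + (+0.06730) = 0.49930
t = 2: p = 0.49930 + (+0.03385) = 0.53315
t = 3: p = 0.53315 + (+0.01703) = 0.55017
t = 4: p = 0.55017 + (+0.00856) = 0.55874
t = 5: p = 0.55874 + (+0.00431) = 0.56304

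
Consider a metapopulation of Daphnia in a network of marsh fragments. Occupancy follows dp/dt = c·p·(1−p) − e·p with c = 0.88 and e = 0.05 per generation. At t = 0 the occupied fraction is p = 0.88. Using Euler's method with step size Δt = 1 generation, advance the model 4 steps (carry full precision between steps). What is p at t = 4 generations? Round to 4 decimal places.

0.9431

Update rule: p ← p + [c·p·(1−p) − e·p]·Δt with Δt = 1.
step 1: Δp = +0.04893, p = 0.92893
step 2: Δp = +0.01165, p = 0.94058
step 3: Δp = +0.00215, p = 0.94273
step 4: Δp = +0.00037, p = 0.94311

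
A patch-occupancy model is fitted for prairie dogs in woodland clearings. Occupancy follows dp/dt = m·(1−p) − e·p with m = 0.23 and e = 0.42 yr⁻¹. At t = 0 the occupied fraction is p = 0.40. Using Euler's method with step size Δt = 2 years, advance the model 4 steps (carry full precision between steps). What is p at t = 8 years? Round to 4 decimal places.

Update rule: p ← p + [m·(1−p) − e·p]·Δt with Δt = 2.
step 1: Δp = -0.06000, p = 0.34000
step 2: Δp = +0.01800, p = 0.35800
step 3: Δp = -0.00540, p = 0.35260
step 4: Δp = +0.00162, p = 0.35422

0.3542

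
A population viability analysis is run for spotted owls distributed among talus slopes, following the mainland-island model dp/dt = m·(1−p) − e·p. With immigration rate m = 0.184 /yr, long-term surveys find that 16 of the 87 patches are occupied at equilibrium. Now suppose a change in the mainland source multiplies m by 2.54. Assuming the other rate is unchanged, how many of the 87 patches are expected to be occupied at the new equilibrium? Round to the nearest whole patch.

Observed p* = 16/87 = 0.18391.
Balance m(1−p*) = e·p* gives e = m(1−p*)/p* = 0.184×0.81609/0.18391 = 0.81649.
New p* = m/(m+e) = 0.46736/(0.46736+0.81649) = 0.36403.
Expected occupied = 87 × 0.36403 = 31.67 ≈ 32.

32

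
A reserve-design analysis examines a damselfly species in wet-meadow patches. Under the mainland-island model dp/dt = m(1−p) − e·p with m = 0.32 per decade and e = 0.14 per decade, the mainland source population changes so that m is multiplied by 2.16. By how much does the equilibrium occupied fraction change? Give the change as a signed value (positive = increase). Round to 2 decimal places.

0.14

Before: p* = 0.32/(0.32+0.14) = 0.6957.
After: m = 0.6912, e = 0.14; p* = 0.6912/0.8312 = 0.8316.
Δp* = 0.8316 − 0.6957 = +0.1359.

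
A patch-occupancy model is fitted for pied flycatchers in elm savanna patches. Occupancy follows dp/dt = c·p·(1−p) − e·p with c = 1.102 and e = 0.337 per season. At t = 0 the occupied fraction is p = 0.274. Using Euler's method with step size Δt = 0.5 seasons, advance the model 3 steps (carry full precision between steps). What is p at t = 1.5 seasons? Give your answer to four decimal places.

0.4684

Update rule: p ← p + [c·p·(1−p) − e·p]·Δt with Δt = 0.5.
p: 0.27400 → 0.33744  (Δp = +0.06344)
p: 0.33744 → 0.40377  (Δp = +0.06633)
p: 0.40377 → 0.46838  (Δp = +0.06461)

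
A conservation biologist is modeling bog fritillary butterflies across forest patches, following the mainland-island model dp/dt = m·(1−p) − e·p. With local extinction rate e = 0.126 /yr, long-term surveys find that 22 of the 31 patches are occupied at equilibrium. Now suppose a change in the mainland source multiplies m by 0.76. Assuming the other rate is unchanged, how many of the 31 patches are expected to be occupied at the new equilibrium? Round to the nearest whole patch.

20

Observed p* = 22/31 = 0.70968.
Balance m(1−p*) = e·p* gives m = e·p*/(1−p*) = 0.126×0.70968/0.29032 = 0.30800.
New p* = m/(m+e) = 0.23408/(0.23408+0.12600) = 0.65008.
Expected occupied = 31 × 0.65008 = 20.15 ≈ 20.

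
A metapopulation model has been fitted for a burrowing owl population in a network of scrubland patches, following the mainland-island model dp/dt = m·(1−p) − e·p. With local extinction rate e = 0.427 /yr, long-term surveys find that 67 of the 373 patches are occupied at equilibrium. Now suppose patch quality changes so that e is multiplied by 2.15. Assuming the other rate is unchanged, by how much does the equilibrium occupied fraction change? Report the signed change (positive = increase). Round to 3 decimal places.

-0.087

Observed p* = 67/373 = 0.17962.
Balance m(1−p*) = e·p* gives m = e·p*/(1−p*) = 0.427×0.17962/0.82038 = 0.09349.
New p* = m/(m+e) = 0.09349/(0.09349+0.91805) = 0.09242.
Δp* = 0.09242 − 0.17962 = -0.08720.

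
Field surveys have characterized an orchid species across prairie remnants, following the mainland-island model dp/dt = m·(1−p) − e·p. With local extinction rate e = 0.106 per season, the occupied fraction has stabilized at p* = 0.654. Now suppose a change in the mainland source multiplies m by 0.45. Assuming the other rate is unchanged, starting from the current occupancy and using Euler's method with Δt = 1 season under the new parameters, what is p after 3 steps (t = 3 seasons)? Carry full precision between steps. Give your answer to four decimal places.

Balance m(1−p*) = e·p* gives m = e·p*/(1−p*) = 0.106×0.65400/0.34600 = 0.20036.
Starting from p₀ = 0.65400; update p ← p + (dp/dt)·Δt with the new parameters.
p: 0.65400 → 0.61587  (Δp = -0.03813)
p: 0.61587 → 0.58522  (Δp = -0.03065)
p: 0.58522 → 0.56059  (Δp = -0.02464)

0.5606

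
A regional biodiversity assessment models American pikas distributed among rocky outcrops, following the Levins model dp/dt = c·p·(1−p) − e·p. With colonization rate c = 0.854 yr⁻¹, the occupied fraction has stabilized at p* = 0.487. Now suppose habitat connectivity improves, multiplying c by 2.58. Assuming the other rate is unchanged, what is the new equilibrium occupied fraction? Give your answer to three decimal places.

0.801

Balance c(1−p*) = e gives e = 0.854×(1 − 0.48700) = 0.43810.
New p* = 1 − e/c = 1 − 0.43810/2.20332 = 0.80116.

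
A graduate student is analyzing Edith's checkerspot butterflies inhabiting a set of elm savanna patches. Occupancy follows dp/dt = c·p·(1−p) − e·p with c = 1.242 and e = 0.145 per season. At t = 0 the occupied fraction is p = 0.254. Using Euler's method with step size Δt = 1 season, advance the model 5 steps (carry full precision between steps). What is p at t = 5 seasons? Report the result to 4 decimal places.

0.8831

Update rule: p ← p + [c·p·(1−p) − e·p]·Δt with Δt = 1.
p: 0.25400 → 0.45251  (Δp = +0.19851)
p: 0.45251 → 0.69459  (Δp = +0.24208)
p: 0.69459 → 0.85735  (Δp = +0.16275)
p: 0.85735 → 0.88493  (Δp = +0.02758)
p: 0.88493 → 0.88309  (Δp = -0.00185)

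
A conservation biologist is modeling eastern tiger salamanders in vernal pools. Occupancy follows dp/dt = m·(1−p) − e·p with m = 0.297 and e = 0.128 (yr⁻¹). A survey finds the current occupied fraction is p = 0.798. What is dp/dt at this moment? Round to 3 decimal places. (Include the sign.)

-0.042

Colonization term: m·(1−p) = 0.297×0.2020 = 0.05999.
Extinction term: e·p = 0.10214.
dp/dt = 0.05999 − 0.10214 = -0.04215.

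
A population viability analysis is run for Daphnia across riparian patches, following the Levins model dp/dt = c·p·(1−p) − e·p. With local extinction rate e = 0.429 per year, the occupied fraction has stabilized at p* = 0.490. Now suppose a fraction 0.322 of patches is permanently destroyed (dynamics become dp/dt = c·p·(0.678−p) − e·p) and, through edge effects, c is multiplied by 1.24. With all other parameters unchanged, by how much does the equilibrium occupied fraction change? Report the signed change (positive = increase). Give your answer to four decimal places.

Balance c(1−p*) = e gives c = e/(1 − 0.49000) = 0.429/0.51000 = 0.84118.
New p* = 0.678 − e/c = 0.678 − 0.42900/1.04306 = 0.26671.
Δp* = 0.26671 − 0.49000 = -0.22329.

-0.2233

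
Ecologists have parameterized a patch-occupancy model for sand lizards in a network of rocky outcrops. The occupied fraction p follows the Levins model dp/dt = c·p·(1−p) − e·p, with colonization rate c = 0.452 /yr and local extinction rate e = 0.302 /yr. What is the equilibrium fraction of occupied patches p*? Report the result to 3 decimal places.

Setting dp/dt = 0 and dividing through by p* gives c·(1−p*) = e.
So p* = 1 − e/c = 1 − 0.302/0.452 = 1 − 0.6681 = 0.3319.

0.332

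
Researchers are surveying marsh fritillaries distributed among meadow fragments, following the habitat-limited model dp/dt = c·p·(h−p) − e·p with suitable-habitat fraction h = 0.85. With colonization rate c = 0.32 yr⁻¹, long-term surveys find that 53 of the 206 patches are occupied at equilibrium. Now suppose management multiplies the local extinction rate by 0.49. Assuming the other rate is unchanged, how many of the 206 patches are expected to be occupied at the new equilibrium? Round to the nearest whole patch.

Observed p* = 53/206 = 0.25728.
Balance c(h−p*) = e gives e = 0.32×(0.85 − 0.25728) = 0.18967.
New p* = 0.85 − e/c = 0.85 − 0.09294/0.32000 = 0.55956.
Expected occupied = 206 × 0.55956 = 115.27 ≈ 115.

115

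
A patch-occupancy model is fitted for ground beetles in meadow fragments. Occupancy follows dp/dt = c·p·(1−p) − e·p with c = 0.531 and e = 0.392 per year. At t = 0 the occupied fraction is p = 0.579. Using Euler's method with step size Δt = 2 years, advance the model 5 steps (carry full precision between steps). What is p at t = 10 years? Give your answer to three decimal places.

Update rule: p ← p + [c·p·(1−p) − e·p]·Δt with Δt = 2.
step 1: Δp = -0.19506, p = 0.38394
step 2: Δp = -0.04981, p = 0.33412
step 3: Δp = -0.02567, p = 0.30845
step 4: Δp = -0.01529, p = 0.29316
step 5: Δp = -0.00977, p = 0.28339

0.283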